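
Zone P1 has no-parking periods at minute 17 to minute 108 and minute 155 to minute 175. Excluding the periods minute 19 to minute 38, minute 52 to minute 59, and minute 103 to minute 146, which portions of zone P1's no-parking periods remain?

minute 17 to minute 19, minute 38 to minute 52, minute 59 to minute 103, minute 155 to minute 175

minute 17 to minute 108 minus B → minute 17 to minute 19, minute 38 to minute 52, minute 59 to minute 103.
minute 155 to minute 175: no B overlap → unchanged.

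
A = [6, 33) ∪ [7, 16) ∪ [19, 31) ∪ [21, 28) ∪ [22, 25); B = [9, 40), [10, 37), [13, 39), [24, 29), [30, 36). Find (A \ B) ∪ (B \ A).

[6, 9) ∪ [33, 40)

First set merges to [6, 33).
Second set merges to [9, 40).
A \ B = [6, 9).
B \ A = [33, 40).
Union of the two gives the symmetric difference.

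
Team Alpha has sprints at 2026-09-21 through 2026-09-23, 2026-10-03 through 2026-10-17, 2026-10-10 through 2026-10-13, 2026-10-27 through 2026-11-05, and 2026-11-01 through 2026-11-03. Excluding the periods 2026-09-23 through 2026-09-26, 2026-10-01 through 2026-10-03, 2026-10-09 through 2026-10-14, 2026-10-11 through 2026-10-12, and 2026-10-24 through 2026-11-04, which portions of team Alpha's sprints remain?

2026-09-21 through 2026-09-22, 2026-10-04 through 2026-10-08, 2026-10-15 through 2026-10-17, 2026-11-05 through 2026-11-05

A, merged: 2026-09-21 through 2026-09-23, 2026-10-03 through 2026-10-17, 2026-10-27 through 2026-11-05.
B, merged: 2026-09-23 through 2026-09-26, 2026-10-01 through 2026-10-03, 2026-10-09 through 2026-10-14, 2026-10-24 through 2026-11-04.
2026-09-21 through 2026-09-23 with B removed leaves 2026-09-21 through 2026-09-22.
2026-10-03 through 2026-10-17 with B removed leaves 2026-10-04 through 2026-10-08, 2026-10-15 through 2026-10-17.
2026-10-27 through 2026-11-05 with B removed leaves 2026-11-05 through 2026-11-05.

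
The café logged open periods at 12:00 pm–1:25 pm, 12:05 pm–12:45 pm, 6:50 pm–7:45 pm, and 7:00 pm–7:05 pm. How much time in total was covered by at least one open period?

Merged: 12:00 pm–1:25 pm, 6:50 pm–7:45 pm.
Lengths: 1 h 25 min + 55 min = 2 h 20 min.

2 h 20 min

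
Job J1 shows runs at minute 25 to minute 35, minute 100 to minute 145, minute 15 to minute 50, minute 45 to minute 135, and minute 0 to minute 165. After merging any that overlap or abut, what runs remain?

Sort by start: minute 0 to minute 165, minute 15 to minute 50, minute 25 to minute 35, minute 45 to minute 135, minute 100 to minute 145.
minute 15 to minute 50 overlaps/touches minute 0 to minute 165 → extend to minute 0 to minute 165.
minute 25 to minute 35 overlaps/touches minute 0 to minute 165 → extend to minute 0 to minute 165.
minute 45 to minute 135 overlaps/touches minute 0 to minute 165 → extend to minute 0 to minute 165.
minute 100 to minute 145 overlaps/touches minute 0 to minute 165 → extend to minute 0 to minute 165.

minute 0 to minute 165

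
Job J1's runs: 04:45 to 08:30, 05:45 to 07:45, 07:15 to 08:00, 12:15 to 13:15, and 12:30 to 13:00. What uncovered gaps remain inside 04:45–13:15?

The merged coverage is 04:45–08:30, 12:15–13:15.
Gaps within 04:45–13:15: 08:30–12:15.

08:30–12:15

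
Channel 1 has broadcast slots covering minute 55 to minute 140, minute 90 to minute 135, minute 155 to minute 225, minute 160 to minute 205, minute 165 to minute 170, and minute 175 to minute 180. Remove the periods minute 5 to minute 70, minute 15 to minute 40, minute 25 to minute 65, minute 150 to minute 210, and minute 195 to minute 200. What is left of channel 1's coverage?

minute 70 to minute 140, minute 210 to minute 225

First set merges to minute 55 to minute 140, minute 155 to minute 225.
Second set merges to minute 5 to minute 70, minute 150 to minute 210.
minute 55 to minute 140 \ B = minute 70 to minute 140.
minute 155 to minute 225 \ B = minute 210 to minute 225.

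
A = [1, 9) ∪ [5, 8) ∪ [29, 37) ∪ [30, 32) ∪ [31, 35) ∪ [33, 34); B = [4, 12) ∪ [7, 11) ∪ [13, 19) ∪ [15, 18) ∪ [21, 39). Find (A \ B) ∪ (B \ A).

[1, 4) ∪ [9, 12) ∪ [13, 19) ∪ [21, 29) ∪ [37, 39)

Merge the first list: [1, 9), [29, 37).
Merge the second list: [4, 12), [13, 19), [21, 39).
A but not B: [1, 4).
B but not A: [9, 12), [13, 19), [21, 29), [37, 39).
Combining gives A △ B.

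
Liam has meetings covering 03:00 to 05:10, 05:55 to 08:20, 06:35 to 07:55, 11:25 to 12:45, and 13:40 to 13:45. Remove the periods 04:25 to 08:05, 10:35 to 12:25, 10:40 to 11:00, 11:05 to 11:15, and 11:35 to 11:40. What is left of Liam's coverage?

A, merged: 03:00–05:10, 05:55–08:20, 11:25–12:45, 13:40–13:45.
B, merged: 04:25–08:05, 10:35–12:25.
03:00–05:10 minus B → 03:00–04:25.
05:55–08:20 minus B → 08:05–08:20.
11:25–12:45 minus B → 12:25–12:45.
13:40–13:45: no B overlap → unchanged.

03:00–04:25, 08:05–08:20, 12:25–12:45, 13:40–13:45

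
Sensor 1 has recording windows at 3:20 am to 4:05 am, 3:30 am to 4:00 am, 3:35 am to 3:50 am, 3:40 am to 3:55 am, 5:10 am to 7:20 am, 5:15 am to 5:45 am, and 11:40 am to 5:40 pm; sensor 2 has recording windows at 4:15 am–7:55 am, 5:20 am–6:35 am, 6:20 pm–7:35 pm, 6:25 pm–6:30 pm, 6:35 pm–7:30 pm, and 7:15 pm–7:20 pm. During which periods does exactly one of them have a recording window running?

Merge the first list: 3:20 am–4:05 am, 5:10 am–7:20 am, 11:40 am–5:40 pm.
Merge the second list: 4:15 am–7:55 am, 6:20 pm–7:35 pm.
A but not B: 3:20 am–4:05 am, 11:40 am–5:40 pm.
B but not A: 4:15 am–5:10 am, 7:20 am–7:55 am, 6:20 pm–7:35 pm.
Combining gives A △ B.

3:20 am–4:05 am, 4:15 am–5:10 am, 7:20 am–7:55 am, 11:40 am–5:40 pm, 6:20 pm–7:35 pm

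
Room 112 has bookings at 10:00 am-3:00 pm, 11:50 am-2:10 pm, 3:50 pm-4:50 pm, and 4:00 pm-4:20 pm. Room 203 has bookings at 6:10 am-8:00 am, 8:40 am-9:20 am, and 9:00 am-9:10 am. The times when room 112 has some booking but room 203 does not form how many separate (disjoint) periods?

Merge the first list: 10:00 am–3:00 pm, 3:50 pm–4:50 pm.
Merge the second list: 6:10 am–8:00 am, 8:40 am–9:20 am.
A \ B = 10:00 am–3:00 pm, 3:50 pm–4:50 pm.
That is 2 disjoint pieces.

2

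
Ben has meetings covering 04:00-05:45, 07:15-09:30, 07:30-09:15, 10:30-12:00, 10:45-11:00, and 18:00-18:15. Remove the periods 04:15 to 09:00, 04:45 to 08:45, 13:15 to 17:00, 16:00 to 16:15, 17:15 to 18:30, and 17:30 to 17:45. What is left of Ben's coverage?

04:00-04:15, 09:00-09:30, 10:30-12:00

First set merges to 04:00-05:45, 07:15-09:30, 10:30-12:00, 18:00-18:15.
Second set merges to 04:15-09:00, 13:15-17:00, 17:15-18:30.
04:00-05:45 minus B → 04:00-04:15.
07:15-09:30 minus B → 09:00-09:30.
10:30-12:00: no B overlap → unchanged.
18:00-18:15: fully covered by B → removed.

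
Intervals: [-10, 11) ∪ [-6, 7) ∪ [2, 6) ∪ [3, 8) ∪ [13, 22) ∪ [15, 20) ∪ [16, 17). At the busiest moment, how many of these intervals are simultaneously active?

4

Sweep endpoints in order; track running count of active intervals.
Peak of 4 reached at 3.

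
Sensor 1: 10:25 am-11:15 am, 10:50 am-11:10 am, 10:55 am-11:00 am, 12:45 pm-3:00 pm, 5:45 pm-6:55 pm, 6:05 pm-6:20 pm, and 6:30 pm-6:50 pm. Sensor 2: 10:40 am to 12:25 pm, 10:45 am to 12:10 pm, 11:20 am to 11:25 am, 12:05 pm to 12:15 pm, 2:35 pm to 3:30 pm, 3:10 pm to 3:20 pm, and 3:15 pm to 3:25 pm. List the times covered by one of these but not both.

10:25 am-10:40 am, 11:15 am-12:25 pm, 12:45 pm-2:35 pm, 3:00 pm-3:30 pm, 5:45 pm-6:55 pm

Merge the first list: 10:25 am-11:15 am, 12:45 pm-3:00 pm, 5:45 pm-6:55 pm.
Merge the second list: 10:40 am-12:25 pm, 2:35 pm-3:30 pm.
A \ B = 10:25 am-10:40 am, 12:45 pm-2:35 pm, 5:45 pm-6:55 pm.
B \ A = 11:15 am-12:25 pm, 3:00 pm-3:30 pm.
Union of the two gives the symmetric difference.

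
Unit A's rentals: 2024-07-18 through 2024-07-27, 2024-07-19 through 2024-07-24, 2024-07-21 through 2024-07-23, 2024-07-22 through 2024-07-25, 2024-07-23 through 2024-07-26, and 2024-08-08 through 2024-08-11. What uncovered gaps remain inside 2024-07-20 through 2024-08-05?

After merging, the occupied span is 2024-07-18 through 2024-07-27, 2024-08-08 through 2024-08-11.
Uncovered inside 2024-07-20 through 2024-08-05: 2024-07-28 through 2024-08-05.

2024-07-28 through 2024-08-05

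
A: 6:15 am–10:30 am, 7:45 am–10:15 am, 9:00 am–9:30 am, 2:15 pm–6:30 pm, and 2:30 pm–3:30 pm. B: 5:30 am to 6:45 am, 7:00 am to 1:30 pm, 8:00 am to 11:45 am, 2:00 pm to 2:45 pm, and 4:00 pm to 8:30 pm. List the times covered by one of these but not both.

First set merges to 6:15 am–10:30 am, 2:15 pm–6:30 pm.
Second set merges to 5:30 am–6:45 am, 7:00 am–1:30 pm, 2:00 pm–2:45 pm, 4:00 pm–8:30 pm.
Only in the first: 6:45 am–7:00 am, 2:45 pm–4:00 pm.
Only in the second: 5:30 am–6:15 am, 10:30 am–1:30 pm, 2:00 pm–2:15 pm, 6:30 pm–8:30 pm.
Together these are the periods covered by exactly one.

5:30 am–6:15 am, 6:45 am–7:00 am, 10:30 am–1:30 pm, 2:00 pm–2:15 pm, 2:45 pm–4:00 pm, 6:30 pm–8:30 pm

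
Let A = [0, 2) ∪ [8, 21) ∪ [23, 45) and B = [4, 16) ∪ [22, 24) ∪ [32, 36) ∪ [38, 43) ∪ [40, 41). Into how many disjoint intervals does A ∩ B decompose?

Second set merges to [4, 16), [22, 24), [32, 36), [38, 43).
A ∩ B = [8, 16), [23, 24), [32, 36), [38, 43).
That is 4 disjoint pieces.

4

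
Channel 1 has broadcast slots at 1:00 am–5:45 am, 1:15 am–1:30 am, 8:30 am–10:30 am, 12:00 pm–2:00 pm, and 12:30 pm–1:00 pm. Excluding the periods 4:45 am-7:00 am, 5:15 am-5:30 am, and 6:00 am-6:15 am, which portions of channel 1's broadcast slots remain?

First set merges to 1:00 am–5:45 am, 8:30 am–10:30 am, 12:00 pm–2:00 pm.
Second set merges to 4:45 am–7:00 am.
1:00 am–5:45 am minus B → 1:00 am–4:45 am.
8:30 am–10:30 am: no B overlap → unchanged.
12:00 pm–2:00 pm: no B overlap → unchanged.

1:00 am–4:45 am, 8:30 am–10:30 am, 12:00 pm–2:00 pm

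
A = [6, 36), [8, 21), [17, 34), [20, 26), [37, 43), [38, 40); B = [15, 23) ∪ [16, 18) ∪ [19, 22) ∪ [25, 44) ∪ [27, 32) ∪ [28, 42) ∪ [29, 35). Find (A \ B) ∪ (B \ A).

[6, 15) ∪ [23, 25) ∪ [36, 37) ∪ [43, 44)

Merge the first list: [6, 36), [37, 43).
Merge the second list: [15, 23), [25, 44).
A \ B = [6, 15), [23, 25).
B \ A = [36, 37), [43, 44).
Union of the two gives the symmetric difference.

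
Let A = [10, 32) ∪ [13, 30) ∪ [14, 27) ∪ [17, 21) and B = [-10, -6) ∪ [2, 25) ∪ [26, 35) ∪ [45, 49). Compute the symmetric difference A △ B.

[-10, -6) ∪ [2, 10) ∪ [25, 26) ∪ [32, 35) ∪ [45, 49)

Merge the first list: [10, 32).
A \ B = [25, 26).
B \ A = [-10, -6), [2, 10), [32, 35), [45, 49).
Union of the two gives the symmetric difference.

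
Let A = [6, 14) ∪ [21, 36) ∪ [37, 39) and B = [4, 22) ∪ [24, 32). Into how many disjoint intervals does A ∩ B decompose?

3

A ∩ B = [6, 14), [21, 22), [24, 32).
That is 3 disjoint pieces.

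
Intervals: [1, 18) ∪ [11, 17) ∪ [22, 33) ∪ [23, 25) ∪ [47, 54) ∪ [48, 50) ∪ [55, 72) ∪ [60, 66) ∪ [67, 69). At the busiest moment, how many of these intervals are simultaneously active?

Walk the sorted start/end points keeping a running depth.
The depth first hits 2 at 11.

2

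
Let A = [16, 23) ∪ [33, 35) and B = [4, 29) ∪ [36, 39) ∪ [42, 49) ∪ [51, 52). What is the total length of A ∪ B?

38

A ∪ B = [4, 29), [33, 35), [36, 39), [42, 49), [51, 52).
Total: 25 + 2 + 3 + 7 + 1 = 38.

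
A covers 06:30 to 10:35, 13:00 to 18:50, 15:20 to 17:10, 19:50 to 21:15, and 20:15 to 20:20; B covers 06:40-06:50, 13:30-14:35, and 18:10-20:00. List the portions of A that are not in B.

06:30-06:40, 06:50-10:35, 13:00-13:30, 14:35-18:10, 20:00-21:15

Merge the first list: 06:30-10:35, 13:00-18:50, 19:50-21:15.
06:30-10:35 with B removed leaves 06:30-06:40, 06:50-10:35.
13:00-18:50 with B removed leaves 13:00-13:30, 14:35-18:10.
19:50-21:15 with B removed leaves 20:00-21:15.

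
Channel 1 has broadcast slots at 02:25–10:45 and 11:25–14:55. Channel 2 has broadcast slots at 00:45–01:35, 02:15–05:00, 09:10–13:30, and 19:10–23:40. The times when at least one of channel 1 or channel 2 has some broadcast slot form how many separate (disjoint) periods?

A ∪ B = 00:45-01:35, 02:15-14:55, 19:10-23:40.
That is 3 disjoint pieces.

3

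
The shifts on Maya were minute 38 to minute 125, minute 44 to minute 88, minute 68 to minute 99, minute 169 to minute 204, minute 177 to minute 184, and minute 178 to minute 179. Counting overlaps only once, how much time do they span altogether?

122 minutes

Merged: minute 38 to minute 125, minute 169 to minute 204.
Lengths: 87 minutes + 35 minutes = 122 minutes.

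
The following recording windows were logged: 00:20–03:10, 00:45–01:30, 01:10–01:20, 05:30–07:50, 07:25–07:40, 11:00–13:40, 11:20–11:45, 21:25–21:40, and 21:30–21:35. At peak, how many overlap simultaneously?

3

Walk the sorted start/end points keeping a running depth.
The depth first hits 3 at 01:10.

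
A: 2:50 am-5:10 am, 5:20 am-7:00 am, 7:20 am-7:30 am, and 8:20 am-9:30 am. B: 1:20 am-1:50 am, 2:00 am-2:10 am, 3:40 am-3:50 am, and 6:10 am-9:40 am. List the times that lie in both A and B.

2:50 am–5:10 am meets the second set on 3:40 am–3:50 am.
5:20 am–7:00 am meets the second set on 6:10 am–7:00 am.
7:20 am–7:30 am meets the second set on 7:20 am–7:30 am.
8:20 am–9:30 am meets the second set on 8:20 am–9:30 am.

3:40 am–3:50 am, 6:10 am–7:00 am, 7:20 am–7:30 am, 8:20 am–9:30 am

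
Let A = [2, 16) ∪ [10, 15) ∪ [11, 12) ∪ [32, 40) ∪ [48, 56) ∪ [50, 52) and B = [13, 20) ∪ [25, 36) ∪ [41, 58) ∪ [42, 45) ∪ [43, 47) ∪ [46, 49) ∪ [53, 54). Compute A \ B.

Merge the first list: [2, 16), [32, 40), [48, 56).
Merge the second list: [13, 20), [25, 36), [41, 58).
[2, 16) with B removed leaves [2, 13).
[32, 40) with B removed leaves [36, 40).
[48, 56) lies entirely inside B → drops out.

[2, 13) ∪ [36, 40)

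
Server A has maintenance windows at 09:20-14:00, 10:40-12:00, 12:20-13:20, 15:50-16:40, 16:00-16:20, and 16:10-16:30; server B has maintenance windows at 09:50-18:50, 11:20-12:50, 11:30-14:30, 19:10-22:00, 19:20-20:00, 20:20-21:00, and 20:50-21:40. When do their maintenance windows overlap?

09:50-14:00, 15:50-16:40

Merge the first list: 09:20-14:00, 15:50-16:40.
Merge the second list: 09:50-18:50, 19:10-22:00.
09:20-14:00 ∩ B → 09:50-14:00.
15:50-16:40 ∩ B → 15:50-16:40.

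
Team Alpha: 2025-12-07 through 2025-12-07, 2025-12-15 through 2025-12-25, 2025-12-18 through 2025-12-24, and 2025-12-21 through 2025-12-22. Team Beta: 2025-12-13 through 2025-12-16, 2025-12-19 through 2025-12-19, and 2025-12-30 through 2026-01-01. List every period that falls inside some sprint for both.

First set merges to 2025-12-07 through 2025-12-07, 2025-12-15 through 2025-12-25.
2025-12-07 through 2025-12-07 meets no B interval.
2025-12-15 through 2025-12-25 ∩ B → 2025-12-15 through 2025-12-16, 2025-12-19 through 2025-12-19.

2025-12-15 through 2025-12-16, 2025-12-19 through 2025-12-19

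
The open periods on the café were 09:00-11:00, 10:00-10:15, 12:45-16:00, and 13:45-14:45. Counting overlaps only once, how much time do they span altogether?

5 h 15 min

Merged: 09:00–11:00, 12:45–16:00.
Lengths: 2 h + 3 h 15 min = 5 h 15 min.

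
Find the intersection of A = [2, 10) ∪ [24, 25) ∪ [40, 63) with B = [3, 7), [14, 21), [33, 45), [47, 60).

[2, 10) overlaps B on [3, 7).
[24, 25) falls entirely outside B.
[40, 63) overlaps B on [40, 45), [47, 60).

[3, 7) ∪ [40, 45) ∪ [47, 60)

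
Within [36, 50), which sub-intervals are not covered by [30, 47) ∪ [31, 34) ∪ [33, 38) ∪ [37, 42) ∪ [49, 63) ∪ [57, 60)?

The merged coverage is [30, 47), [49, 63).
Complement within [36, 50): [47, 49).

[47, 49)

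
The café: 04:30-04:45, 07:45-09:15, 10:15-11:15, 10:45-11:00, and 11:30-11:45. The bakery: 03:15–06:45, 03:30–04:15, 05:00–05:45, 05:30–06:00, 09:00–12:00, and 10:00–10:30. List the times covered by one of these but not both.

03:15–04:30, 04:45–06:45, 07:45–09:00, 09:15–10:15, 11:15–11:30, 11:45–12:00

First set merges to 04:30–04:45, 07:45–09:15, 10:15–11:15, 11:30–11:45.
Second set merges to 03:15–06:45, 09:00–12:00.
A but not B: 07:45–09:00.
B but not A: 03:15–04:30, 04:45–06:45, 09:15–10:15, 11:15–11:30, 11:45–12:00.
Combining gives A △ B.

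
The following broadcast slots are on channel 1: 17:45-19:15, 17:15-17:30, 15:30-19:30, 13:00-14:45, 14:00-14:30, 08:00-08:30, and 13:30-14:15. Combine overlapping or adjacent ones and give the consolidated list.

08:00–08:30, 13:00–14:45, 15:30–19:30

Sort by start: 08:00–08:30, 13:00–14:45, 13:30–14:15, 14:00–14:30, 15:30–19:30, 17:15–17:30, 17:45–19:15.
13:00–14:45 is disjoint → start new block.
13:30–14:15 overlaps/touches 13:00–14:45 → extend to 13:00–14:45.
14:00–14:30 overlaps/touches 13:00–14:45 → extend to 13:00–14:45.
15:30–19:30 is disjoint → start new block.
17:15–17:30 overlaps/touches 15:30–19:30 → extend to 15:30–19:30.
17:45–19:15 overlaps/touches 15:30–19:30 → extend to 15:30–19:30.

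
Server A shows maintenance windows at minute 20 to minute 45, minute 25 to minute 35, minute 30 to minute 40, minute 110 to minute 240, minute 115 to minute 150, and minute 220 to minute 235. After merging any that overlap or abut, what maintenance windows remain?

minute 20 to minute 45, minute 110 to minute 240

minute 25 to minute 35 overlaps/touches minute 20 to minute 45 → extend to minute 20 to minute 45.
minute 30 to minute 40 overlaps/touches minute 20 to minute 45 → extend to minute 20 to minute 45.
minute 110 to minute 240 is disjoint → start new block.
minute 115 to minute 150 overlaps/touches minute 110 to minute 240 → extend to minute 110 to minute 240.
minute 220 to minute 235 overlaps/touches minute 110 to minute 240 → extend to minute 110 to minute 240.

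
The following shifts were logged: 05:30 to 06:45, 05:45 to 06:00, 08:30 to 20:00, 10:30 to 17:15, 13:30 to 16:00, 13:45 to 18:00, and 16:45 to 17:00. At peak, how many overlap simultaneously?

Sweep endpoints in order; track running count of active intervals.
Peak of 4 reached at 13:45.

4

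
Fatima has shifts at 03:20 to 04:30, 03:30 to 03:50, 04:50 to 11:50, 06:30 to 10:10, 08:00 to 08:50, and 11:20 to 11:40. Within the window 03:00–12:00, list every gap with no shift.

03:00–03:20, 04:30–04:50, 11:50–12:00

The merged coverage is 03:20–04:30, 04:50–11:50.
Complement within 03:00–12:00: 03:00–03:20, 04:30–04:50, 11:50–12:00.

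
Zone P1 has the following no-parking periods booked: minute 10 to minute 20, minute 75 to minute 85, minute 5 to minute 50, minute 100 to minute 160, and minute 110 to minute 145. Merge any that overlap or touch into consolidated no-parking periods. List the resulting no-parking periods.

minute 5 to minute 50, minute 75 to minute 85, minute 100 to minute 160

Sort by start: minute 5 to minute 50, minute 10 to minute 20, minute 75 to minute 85, minute 100 to minute 160, minute 110 to minute 145.
minute 10 to minute 20 overlaps/touches minute 5 to minute 50 → extend to minute 5 to minute 50.
minute 75 to minute 85 is disjoint → start new block.
minute 100 to minute 160 is disjoint → start new block.
minute 110 to minute 145 overlaps/touches minute 100 to minute 160 → extend to minute 100 to minute 160.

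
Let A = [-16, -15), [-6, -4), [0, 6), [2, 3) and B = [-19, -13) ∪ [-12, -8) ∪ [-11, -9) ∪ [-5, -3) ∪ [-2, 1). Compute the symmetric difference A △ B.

[-19, -16) ∪ [-15, -13) ∪ [-12, -8) ∪ [-6, -5) ∪ [-4, -3) ∪ [-2, 0) ∪ [1, 6)

A, merged: [-16, -15), [-6, -4), [0, 6).
B, merged: [-19, -13), [-12, -8), [-5, -3), [-2, 1).
A but not B: [-6, -5), [1, 6).
B but not A: [-19, -16), [-15, -13), [-12, -8), [-4, -3), [-2, 0).
Combining gives A △ B.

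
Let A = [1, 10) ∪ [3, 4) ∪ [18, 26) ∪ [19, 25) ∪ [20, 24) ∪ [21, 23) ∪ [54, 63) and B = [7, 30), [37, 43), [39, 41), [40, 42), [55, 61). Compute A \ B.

[1, 7) ∪ [54, 55) ∪ [61, 63)

A, merged: [1, 10), [18, 26), [54, 63).
B, merged: [7, 30), [37, 43), [55, 61).
[1, 10) minus B → [1, 7).
[18, 26): fully covered by B → removed.
[54, 63) minus B → [54, 55), [61, 63).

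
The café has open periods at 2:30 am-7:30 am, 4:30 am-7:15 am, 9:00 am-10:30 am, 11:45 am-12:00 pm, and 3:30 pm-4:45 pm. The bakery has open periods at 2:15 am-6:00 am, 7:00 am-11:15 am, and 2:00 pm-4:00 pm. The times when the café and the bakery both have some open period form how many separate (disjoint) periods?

First set merges to 2:30 am–7:30 am, 9:00 am–10:30 am, 11:45 am–12:00 pm, 3:30 pm–4:45 pm.
A ∩ B = 2:30 am–6:00 am, 7:00 am–7:30 am, 9:00 am–10:30 am, 3:30 pm–4:00 pm.
That is 4 disjoint pieces.

4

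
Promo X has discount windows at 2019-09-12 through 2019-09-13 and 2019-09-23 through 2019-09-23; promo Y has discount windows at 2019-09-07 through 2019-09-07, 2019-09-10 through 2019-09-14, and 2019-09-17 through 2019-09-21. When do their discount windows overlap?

2019-09-12 through 2019-09-13 meets the second set on 2019-09-12 through 2019-09-13.
2019-09-23 through 2019-09-23: no overlap with the second set.

2019-09-12 through 2019-09-13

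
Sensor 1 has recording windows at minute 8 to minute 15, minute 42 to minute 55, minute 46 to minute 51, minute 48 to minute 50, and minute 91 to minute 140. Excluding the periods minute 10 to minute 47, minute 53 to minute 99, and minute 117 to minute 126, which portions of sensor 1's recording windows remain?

minute 8 to minute 10, minute 47 to minute 53, minute 99 to minute 117, minute 126 to minute 140

A, merged: minute 8 to minute 15, minute 42 to minute 55, minute 91 to minute 140.
minute 8 to minute 15 with B removed leaves minute 8 to minute 10.
minute 42 to minute 55 with B removed leaves minute 47 to minute 53.
minute 91 to minute 140 with B removed leaves minute 99 to minute 117, minute 126 to minute 140.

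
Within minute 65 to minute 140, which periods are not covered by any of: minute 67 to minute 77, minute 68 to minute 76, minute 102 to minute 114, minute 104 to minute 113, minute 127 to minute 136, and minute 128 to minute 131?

minute 65 to minute 67, minute 77 to minute 102, minute 114 to minute 127, minute 136 to minute 140

Covered (merged): minute 67 to minute 77, minute 102 to minute 114, minute 127 to minute 136.
Uncovered inside minute 65 to minute 140: minute 65 to minute 67, minute 77 to minute 102, minute 114 to minute 127, minute 136 to minute 140.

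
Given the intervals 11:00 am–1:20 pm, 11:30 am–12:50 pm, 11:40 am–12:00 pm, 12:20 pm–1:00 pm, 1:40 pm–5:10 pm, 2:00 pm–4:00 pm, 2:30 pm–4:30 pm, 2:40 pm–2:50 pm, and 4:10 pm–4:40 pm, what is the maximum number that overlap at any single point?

4

Sweep endpoints in order; track running count of active intervals.
Peak of 4 reached at 2:40 pm.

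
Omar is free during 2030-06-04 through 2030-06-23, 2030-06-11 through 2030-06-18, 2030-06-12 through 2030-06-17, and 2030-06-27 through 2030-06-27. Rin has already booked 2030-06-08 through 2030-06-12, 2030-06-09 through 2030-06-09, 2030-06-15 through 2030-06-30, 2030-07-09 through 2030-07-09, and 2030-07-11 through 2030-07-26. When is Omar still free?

First set merges to 2030-06-04 through 2030-06-23, 2030-06-27 through 2030-06-27.
Second set merges to 2030-06-08 through 2030-06-12, 2030-06-15 through 2030-06-30, 2030-07-09 through 2030-07-09, 2030-07-11 through 2030-07-26.
2030-06-04 through 2030-06-23 with B removed leaves 2030-06-04 through 2030-06-07, 2030-06-13 through 2030-06-14.
2030-06-27 through 2030-06-27 lies entirely inside B → drops out.

2030-06-04 through 2030-06-07, 2030-06-13 through 2030-06-14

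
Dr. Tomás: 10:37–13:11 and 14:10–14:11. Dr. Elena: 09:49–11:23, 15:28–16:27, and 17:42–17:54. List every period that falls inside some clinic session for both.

10:37–11:23

10:37–13:11 meets the second set on 10:37–11:23.
14:10–14:11: no overlap with the second set.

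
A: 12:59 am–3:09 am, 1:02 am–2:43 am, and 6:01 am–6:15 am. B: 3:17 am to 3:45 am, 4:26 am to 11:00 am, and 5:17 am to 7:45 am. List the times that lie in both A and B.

Merge the first list: 12:59 am–3:09 am, 6:01 am–6:15 am.
Merge the second list: 3:17 am–3:45 am, 4:26 am–11:00 am.
12:59 am–3:09 am: no overlap with the second set.
6:01 am–6:15 am meets the second set on 6:01 am–6:15 am.

6:01 am–6:15 am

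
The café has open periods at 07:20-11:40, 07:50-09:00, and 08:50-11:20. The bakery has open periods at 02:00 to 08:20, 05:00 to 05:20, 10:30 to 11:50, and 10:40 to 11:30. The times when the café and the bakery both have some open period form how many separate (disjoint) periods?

2

First set merges to 07:20–11:40.
Second set merges to 02:00–08:20, 10:30–11:50.
A ∩ B = 07:20–08:20, 10:30–11:40.
That is 2 disjoint pieces.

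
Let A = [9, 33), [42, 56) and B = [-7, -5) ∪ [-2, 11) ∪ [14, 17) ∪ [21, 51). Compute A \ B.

[9, 33) minus B → [11, 14), [17, 21).
[42, 56) minus B → [51, 56).

[11, 14) ∪ [17, 21) ∪ [51, 56)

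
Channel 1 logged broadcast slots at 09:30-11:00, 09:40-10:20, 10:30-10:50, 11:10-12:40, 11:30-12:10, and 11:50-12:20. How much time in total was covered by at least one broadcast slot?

3 h

Merged: 09:30–11:00, 11:10–12:40.
Lengths: 1 h 30 min + 1 h 30 min = 3 h.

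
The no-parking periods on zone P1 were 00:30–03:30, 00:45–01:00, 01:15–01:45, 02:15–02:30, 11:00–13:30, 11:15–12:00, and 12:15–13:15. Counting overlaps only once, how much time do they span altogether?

5 h 30 min

Merged: 00:30–03:30, 11:00–13:30.
Lengths: 3 h + 2 h 30 min = 5 h 30 min.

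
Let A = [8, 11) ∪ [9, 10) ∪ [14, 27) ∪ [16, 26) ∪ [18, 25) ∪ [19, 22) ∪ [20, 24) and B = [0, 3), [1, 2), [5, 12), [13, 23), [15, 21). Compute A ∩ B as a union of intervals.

[8, 11) ∪ [14, 23)

Merge the first list: [8, 11), [14, 27).
Merge the second list: [0, 3), [5, 12), [13, 23).
[8, 11) overlaps B on [8, 11).
[14, 27) overlaps B on [14, 23).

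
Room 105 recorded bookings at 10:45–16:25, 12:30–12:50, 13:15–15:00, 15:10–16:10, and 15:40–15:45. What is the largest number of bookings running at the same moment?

3

Walk the sorted start/end points keeping a running depth.
The depth first hits 3 at 15:40.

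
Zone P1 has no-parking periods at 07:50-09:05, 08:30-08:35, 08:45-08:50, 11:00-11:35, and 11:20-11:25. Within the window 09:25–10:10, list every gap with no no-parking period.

09:25–10:10

Covered (merged): 07:50–09:05, 11:00–11:35.
Complement within 09:25–10:10: 09:25–10:10.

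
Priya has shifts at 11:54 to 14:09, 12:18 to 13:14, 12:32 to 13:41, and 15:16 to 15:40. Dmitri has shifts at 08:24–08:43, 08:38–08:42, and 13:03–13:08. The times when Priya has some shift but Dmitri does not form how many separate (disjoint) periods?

A, merged: 11:54–14:09, 15:16–15:40.
B, merged: 08:24–08:43, 13:03–13:08.
A \ B = 11:54–13:03, 13:08–14:09, 15:16–15:40.
That is 3 disjoint pieces.

3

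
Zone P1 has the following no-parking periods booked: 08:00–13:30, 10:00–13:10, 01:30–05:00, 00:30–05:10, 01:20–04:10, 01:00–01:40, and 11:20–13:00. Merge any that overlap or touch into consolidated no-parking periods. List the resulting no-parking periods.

Sort by start: 00:30–05:10, 01:00–01:40, 01:20–04:10, 01:30–05:00, 08:00–13:30, 10:00–13:10, 11:20–13:00.
01:00–01:40 overlaps/touches 00:30–05:10 → extend to 00:30–05:10.
01:20–04:10 overlaps/touches 00:30–05:10 → extend to 00:30–05:10.
01:30–05:00 overlaps/touches 00:30–05:10 → extend to 00:30–05:10.
08:00–13:30 is disjoint → start new block.
10:00–13:10 overlaps/touches 08:00–13:30 → extend to 08:00–13:30.
11:20–13:00 overlaps/touches 08:00–13:30 → extend to 08:00–13:30.

00:30–05:10, 08:00–13:30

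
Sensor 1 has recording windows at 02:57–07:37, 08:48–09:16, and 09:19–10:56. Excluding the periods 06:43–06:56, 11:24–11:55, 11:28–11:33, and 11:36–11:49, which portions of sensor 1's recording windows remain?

02:57–06:43, 06:56–07:37, 08:48–09:16, 09:19–10:56

Merge the second list: 06:43–06:56, 11:24–11:55.
02:57–07:37 \ B = 02:57–06:43, 06:56–07:37.
08:48–09:16: nothing removed.
09:19–10:56: nothing removed.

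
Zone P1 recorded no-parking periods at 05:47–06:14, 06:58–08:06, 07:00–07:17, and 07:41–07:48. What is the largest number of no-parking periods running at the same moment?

2

Sweep endpoints in order; track running count of active intervals.
Peak of 2 reached at 07:00.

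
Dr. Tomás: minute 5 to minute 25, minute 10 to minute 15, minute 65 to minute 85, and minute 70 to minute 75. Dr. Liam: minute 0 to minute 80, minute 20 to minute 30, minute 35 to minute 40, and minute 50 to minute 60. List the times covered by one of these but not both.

Merge the first list: minute 5 to minute 25, minute 65 to minute 85.
Merge the second list: minute 0 to minute 80.
Only in the first: minute 80 to minute 85.
Only in the second: minute 0 to minute 5, minute 25 to minute 65.
Together these are the periods covered by exactly one.

minute 0 to minute 5, minute 25 to minute 65, minute 80 to minute 85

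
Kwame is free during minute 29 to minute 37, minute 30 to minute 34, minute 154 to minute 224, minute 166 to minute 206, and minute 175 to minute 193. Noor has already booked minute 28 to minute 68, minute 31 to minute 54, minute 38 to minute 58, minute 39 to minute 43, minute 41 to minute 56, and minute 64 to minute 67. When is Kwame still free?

First set merges to minute 29 to minute 37, minute 154 to minute 224.
Second set merges to minute 28 to minute 68.
minute 29 to minute 37 lies entirely inside B → drops out.
minute 154 to minute 224 is untouched.

minute 154 to minute 224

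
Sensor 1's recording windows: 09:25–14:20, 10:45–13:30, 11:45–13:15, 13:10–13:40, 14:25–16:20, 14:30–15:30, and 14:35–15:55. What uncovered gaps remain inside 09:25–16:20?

Covered (merged): 09:25–14:20, 14:25–16:20.
Uncovered inside 09:25–16:20: 14:20–14:25.

14:20–14:25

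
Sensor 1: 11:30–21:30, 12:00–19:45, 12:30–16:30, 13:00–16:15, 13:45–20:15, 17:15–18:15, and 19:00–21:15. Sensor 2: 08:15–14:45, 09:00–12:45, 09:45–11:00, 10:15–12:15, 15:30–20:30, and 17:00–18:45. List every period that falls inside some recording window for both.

11:30–14:45, 15:30–20:30

Merge the first list: 11:30–21:30.
Merge the second list: 08:15–14:45, 15:30–20:30.
11:30–21:30 overlaps B on 11:30–14:45, 15:30–20:30.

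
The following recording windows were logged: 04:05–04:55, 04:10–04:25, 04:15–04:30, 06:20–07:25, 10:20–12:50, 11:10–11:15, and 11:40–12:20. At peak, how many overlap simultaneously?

3

Sweep endpoints in order; track running count of active intervals.
Peak of 3 reached at 04:15.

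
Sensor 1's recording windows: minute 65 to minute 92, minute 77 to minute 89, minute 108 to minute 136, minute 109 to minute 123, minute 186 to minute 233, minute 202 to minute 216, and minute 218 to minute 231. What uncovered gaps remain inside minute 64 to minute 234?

minute 64 to minute 65, minute 92 to minute 108, minute 136 to minute 186, minute 233 to minute 234

After merging, the occupied span is minute 65 to minute 92, minute 108 to minute 136, minute 186 to minute 233.
Gaps within minute 64 to minute 234: minute 64 to minute 65, minute 92 to minute 108, minute 136 to minute 186, minute 233 to minute 234.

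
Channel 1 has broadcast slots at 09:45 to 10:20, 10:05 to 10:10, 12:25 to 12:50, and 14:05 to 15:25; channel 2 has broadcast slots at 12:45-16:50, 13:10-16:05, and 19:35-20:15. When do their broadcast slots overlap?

12:45–12:50, 14:05–15:25

Merge the first list: 09:45–10:20, 12:25–12:50, 14:05–15:25.
Merge the second list: 12:45–16:50, 19:35–20:15.
09:45–10:20 meets no B interval.
12:25–12:50 ∩ B → 12:45–12:50.
14:05–15:25 ∩ B → 14:05–15:25.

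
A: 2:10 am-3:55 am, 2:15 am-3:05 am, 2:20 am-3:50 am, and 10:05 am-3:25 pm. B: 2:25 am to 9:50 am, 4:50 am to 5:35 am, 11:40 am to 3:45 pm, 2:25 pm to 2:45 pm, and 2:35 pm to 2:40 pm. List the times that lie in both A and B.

2:25 am–3:55 am, 11:40 am–3:25 pm

A, merged: 2:10 am–3:55 am, 10:05 am–3:25 pm.
B, merged: 2:25 am–9:50 am, 11:40 am–3:45 pm.
2:10 am–3:55 am overlaps B on 2:25 am–3:55 am.
10:05 am–3:25 pm overlaps B on 11:40 am–3:25 pm.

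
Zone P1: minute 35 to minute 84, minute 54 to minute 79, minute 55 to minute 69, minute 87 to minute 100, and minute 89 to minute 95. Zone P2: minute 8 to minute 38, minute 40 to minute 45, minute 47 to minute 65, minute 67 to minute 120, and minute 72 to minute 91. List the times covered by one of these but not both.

First set merges to minute 35 to minute 84, minute 87 to minute 100.
Second set merges to minute 8 to minute 38, minute 40 to minute 45, minute 47 to minute 65, minute 67 to minute 120.
Only in the first: minute 38 to minute 40, minute 45 to minute 47, minute 65 to minute 67.
Only in the second: minute 8 to minute 35, minute 84 to minute 87, minute 100 to minute 120.
Together these are the periods covered by exactly one.

minute 8 to minute 35, minute 38 to minute 40, minute 45 to minute 47, minute 65 to minute 67, minute 84 to minute 87, minute 100 to minute 120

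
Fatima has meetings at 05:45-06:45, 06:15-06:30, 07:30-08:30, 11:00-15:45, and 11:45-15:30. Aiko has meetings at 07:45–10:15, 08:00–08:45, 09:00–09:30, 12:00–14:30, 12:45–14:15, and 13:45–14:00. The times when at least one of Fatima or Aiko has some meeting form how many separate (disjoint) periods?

3

First set merges to 05:45–06:45, 07:30–08:30, 11:00–15:45.
Second set merges to 07:45–10:15, 12:00–14:30.
A ∪ B = 05:45–06:45, 07:30–10:15, 11:00–15:45.
That is 3 disjoint pieces.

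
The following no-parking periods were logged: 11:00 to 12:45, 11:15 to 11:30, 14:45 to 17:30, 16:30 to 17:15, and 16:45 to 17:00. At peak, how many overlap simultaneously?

3

Walk the sorted start/end points keeping a running depth.
The depth first hits 3 at 16:45.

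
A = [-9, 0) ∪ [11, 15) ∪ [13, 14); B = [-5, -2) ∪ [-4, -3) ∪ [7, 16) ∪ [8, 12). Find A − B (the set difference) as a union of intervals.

[-9, -5) ∪ [-2, 0)

First set merges to [-9, 0), [11, 15).
Second set merges to [-5, -2), [7, 16).
[-9, 0) minus B → [-9, -5), [-2, 0).
[11, 15): fully covered by B → removed.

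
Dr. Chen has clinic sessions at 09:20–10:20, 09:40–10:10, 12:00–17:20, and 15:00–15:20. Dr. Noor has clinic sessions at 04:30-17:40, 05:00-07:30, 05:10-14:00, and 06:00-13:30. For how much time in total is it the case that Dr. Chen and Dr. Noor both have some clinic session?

A, merged: 09:20–10:20, 12:00–17:20.
B, merged: 04:30–17:40.
A ∩ B = 09:20–10:20, 12:00–17:20.
Total: 1 h + 5 h 20 min = 6 h 20 min.

6 h 20 min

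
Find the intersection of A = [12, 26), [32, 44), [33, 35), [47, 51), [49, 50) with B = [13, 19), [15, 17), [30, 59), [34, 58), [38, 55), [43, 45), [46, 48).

[13, 19) ∪ [32, 44) ∪ [47, 51)

First set merges to [12, 26), [32, 44), [47, 51).
Second set merges to [13, 19), [30, 59).
[12, 26) ∩ B → [13, 19).
[32, 44) ∩ B → [32, 44).
[47, 51) ∩ B → [47, 51).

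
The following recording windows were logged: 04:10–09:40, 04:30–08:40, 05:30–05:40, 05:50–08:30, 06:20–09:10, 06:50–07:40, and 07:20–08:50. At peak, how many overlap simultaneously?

6

At 07:20, 6 of the intervals are simultaneously active.
No point has more.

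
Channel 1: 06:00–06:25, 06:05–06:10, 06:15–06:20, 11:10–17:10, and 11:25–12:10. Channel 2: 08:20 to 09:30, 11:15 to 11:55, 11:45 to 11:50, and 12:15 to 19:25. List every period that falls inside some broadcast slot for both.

11:15–11:55, 12:15–17:10

First set merges to 06:00–06:25, 11:10–17:10.
Second set merges to 08:20–09:30, 11:15–11:55, 12:15–19:25.
06:00–06:25: no overlap with the second set.
11:10–17:10 meets the second set on 11:15–11:55, 12:15–17:10.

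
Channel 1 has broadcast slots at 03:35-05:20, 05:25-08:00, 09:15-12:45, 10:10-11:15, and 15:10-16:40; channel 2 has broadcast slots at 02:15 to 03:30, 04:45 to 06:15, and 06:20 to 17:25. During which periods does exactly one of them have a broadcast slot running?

First set merges to 03:35–05:20, 05:25–08:00, 09:15–12:45, 15:10–16:40.
A \ B = 03:35–04:45, 06:15–06:20.
B \ A = 02:15–03:30, 05:20–05:25, 08:00–09:15, 12:45–15:10, 16:40–17:25.
Union of the two gives the symmetric difference.

02:15–03:30, 03:35–04:45, 05:20–05:25, 06:15–06:20, 08:00–09:15, 12:45–15:10, 16:40–17:25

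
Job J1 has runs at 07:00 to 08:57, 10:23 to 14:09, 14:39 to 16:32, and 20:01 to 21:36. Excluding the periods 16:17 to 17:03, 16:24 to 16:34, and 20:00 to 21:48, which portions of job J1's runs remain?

Second set merges to 16:17-17:03, 20:00-21:48.
07:00-08:57: nothing removed.
10:23-14:09: nothing removed.
14:39-16:32 \ B = 14:39-16:17.
20:01-21:36: entirely removed.

07:00-08:57, 10:23-14:09, 14:39-16:17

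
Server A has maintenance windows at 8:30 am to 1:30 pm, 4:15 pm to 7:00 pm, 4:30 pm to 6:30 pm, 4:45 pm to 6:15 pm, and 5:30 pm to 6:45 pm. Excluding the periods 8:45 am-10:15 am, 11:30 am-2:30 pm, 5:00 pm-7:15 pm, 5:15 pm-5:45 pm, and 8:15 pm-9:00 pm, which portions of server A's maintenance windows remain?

First set merges to 8:30 am–1:30 pm, 4:15 pm–7:00 pm.
Second set merges to 8:45 am–10:15 am, 11:30 am–2:30 pm, 5:00 pm–7:15 pm, 8:15 pm–9:00 pm.
8:30 am–1:30 pm with B removed leaves 8:30 am–8:45 am, 10:15 am–11:30 am.
4:15 pm–7:00 pm with B removed leaves 4:15 pm–5:00 pm.

8:30 am–8:45 am, 10:15 am–11:30 am, 4:15 pm–5:00 pm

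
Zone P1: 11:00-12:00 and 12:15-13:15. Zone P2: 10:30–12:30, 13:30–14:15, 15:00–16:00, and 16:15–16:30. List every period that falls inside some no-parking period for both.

11:00-12:00 overlaps B on 11:00-12:00.
12:15-13:15 overlaps B on 12:15-12:30.

11:00-12:00, 12:15-12:30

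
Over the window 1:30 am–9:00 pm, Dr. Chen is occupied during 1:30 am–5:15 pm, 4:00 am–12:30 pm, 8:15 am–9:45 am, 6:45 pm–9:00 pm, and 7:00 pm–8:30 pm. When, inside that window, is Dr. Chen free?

5:15 pm-6:45 pm

After merging, the occupied span is 1:30 am-5:15 pm, 6:45 pm-9:00 pm.
Gaps within 1:30 am-9:00 pm: 5:15 pm-6:45 pm.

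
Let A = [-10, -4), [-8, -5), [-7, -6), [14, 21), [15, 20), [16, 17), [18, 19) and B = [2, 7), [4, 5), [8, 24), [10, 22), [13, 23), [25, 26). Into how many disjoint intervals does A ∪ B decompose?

Merge the first list: [-10, -4), [14, 21).
Merge the second list: [2, 7), [8, 24), [25, 26).
A ∪ B = [-10, -4), [2, 7), [8, 24), [25, 26).
That is 4 disjoint pieces.

4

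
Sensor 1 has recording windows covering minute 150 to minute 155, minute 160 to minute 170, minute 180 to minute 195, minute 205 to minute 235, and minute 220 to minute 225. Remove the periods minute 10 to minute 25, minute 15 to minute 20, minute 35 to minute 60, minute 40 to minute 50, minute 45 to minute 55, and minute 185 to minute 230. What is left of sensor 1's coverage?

minute 150 to minute 155, minute 160 to minute 170, minute 180 to minute 185, minute 230 to minute 235

Merge the first list: minute 150 to minute 155, minute 160 to minute 170, minute 180 to minute 195, minute 205 to minute 235.
Merge the second list: minute 10 to minute 25, minute 35 to minute 60, minute 185 to minute 230.
minute 150 to minute 155: nothing removed.
minute 160 to minute 170: nothing removed.
minute 180 to minute 195 \ B = minute 180 to minute 185.
minute 205 to minute 235 \ B = minute 230 to minute 235.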